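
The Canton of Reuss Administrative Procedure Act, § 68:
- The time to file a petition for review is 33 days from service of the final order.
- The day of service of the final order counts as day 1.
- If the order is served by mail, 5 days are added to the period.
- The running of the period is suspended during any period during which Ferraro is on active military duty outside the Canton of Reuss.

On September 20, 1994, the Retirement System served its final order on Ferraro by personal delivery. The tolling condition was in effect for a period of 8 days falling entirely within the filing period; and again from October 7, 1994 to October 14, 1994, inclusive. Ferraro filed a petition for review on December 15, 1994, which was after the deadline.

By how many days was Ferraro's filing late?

Counting September 20, 1994 as day 1, day 33 is October 22, 1994.
Service was not by mail, so no mail extension applies.
Tolling adds 8 days: October 22, 1994 + 8 days = October 30, 1994.
From October 7, 1994 through October 14, 1994 inclusive is 8 days; tolling adds 8 days: October 30, 1994 + 8 days = November 7, 1994.
The deadline is November 7, 1994; from November 7, 1994 to December 15, 1994 is 38 days.

38 days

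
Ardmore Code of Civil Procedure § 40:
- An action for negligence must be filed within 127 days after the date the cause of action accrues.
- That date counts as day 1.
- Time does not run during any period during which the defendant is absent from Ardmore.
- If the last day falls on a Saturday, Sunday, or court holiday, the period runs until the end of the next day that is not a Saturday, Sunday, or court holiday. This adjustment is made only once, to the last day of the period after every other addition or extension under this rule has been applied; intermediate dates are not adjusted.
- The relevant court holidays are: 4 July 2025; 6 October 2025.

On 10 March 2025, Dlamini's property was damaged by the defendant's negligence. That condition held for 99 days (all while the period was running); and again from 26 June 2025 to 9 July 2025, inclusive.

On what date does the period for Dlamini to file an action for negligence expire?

Counting 10 March 2025 as day 1, day 127 is July 14, 2025.
Tolling adds 99 days: July 14, 2025 + 99 days = October 21, 2025.
From June 26, 2025 through July 9, 2025 inclusive is 14 days; tolling adds 14 days: October 21, 2025 + 14 days = November 4, 2025.
November 4, 2025 is a Tuesday and not a court holiday, so no extension applies.

November 4, 2025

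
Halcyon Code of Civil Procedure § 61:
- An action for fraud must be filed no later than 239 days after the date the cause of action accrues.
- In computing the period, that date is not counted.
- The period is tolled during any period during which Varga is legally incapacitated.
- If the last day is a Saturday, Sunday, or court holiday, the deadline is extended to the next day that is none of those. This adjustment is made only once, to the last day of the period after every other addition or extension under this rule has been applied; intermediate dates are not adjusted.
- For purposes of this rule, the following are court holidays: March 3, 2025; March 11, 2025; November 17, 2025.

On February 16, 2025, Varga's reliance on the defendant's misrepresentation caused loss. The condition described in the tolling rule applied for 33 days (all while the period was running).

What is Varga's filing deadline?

November 18, 2025

239 days after February 16, 2025 is October 13, 2025.
Tolling adds 33 days: October 13, 2025 + 33 days = November 15, 2025.
November 15, 2025 is Saturday; November 16, 2025 is Sunday; November 17, 2025 is a listed holiday. The next qualifying day is November 18, 2025.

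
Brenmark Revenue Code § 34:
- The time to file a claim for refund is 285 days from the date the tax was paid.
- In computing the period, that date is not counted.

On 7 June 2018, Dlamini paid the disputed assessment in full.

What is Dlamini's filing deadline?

March 19, 2019

285 days after 7 June 2018 is March 19, 2019.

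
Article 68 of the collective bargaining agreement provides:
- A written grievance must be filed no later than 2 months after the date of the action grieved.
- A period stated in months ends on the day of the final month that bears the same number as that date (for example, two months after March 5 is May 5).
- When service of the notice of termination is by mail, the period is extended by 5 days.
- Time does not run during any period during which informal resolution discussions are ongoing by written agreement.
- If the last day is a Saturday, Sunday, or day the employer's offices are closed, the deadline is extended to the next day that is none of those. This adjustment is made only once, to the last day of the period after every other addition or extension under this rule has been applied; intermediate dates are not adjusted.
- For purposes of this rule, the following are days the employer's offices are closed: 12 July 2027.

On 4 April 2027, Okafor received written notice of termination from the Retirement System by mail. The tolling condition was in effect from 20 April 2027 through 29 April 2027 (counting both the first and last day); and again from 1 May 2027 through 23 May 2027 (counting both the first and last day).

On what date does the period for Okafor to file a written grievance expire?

July 13, 2027

2 months after 4 April 2027 is June 4, 2027.
Service was by mail, adding 5 days: June 4, 2027 + 5 days = June 9, 2027.
From April 20, 2027 through April 29, 2027 inclusive is 10 days; tolling adds 10 days: June 9, 2027 + 10 days = June 19, 2027.
From May 1, 2027 through May 23, 2027 inclusive is 23 days; tolling adds 23 days: June 19, 2027 + 23 days = July 12, 2027.
July 12, 2027 is a listed holiday. The next qualifying day is July 13, 2027.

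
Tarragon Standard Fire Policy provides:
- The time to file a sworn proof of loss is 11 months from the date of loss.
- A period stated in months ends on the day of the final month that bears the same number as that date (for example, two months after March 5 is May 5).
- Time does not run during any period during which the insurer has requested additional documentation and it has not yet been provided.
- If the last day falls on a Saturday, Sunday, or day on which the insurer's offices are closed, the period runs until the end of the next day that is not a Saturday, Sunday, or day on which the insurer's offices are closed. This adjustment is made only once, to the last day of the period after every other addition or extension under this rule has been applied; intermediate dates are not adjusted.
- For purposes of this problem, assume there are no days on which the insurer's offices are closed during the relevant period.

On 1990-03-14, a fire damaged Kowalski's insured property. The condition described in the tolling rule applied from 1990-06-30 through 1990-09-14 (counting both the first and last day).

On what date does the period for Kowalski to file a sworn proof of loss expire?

May 2, 1991

11 months after 1990-03-14 is February 14, 1991.
From June 30, 1990 through September 14, 1990 inclusive is 77 days; tolling adds 77 days: February 14, 1991 + 77 days = May 2, 1991.
May 2, 1991 is a Thursday and not a day on which the insurer's offices are closed, so no extension applies.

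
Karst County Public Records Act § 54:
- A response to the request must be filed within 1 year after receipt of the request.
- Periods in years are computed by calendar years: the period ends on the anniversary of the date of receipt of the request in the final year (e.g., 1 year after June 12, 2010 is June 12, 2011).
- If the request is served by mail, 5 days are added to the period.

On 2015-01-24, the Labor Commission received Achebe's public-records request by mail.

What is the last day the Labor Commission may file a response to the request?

January 29, 2016

1 year after 2015-01-24 is January 24, 2016.
Service was by mail, adding 5 days: January 24, 2016 + 5 days = January 29, 2016.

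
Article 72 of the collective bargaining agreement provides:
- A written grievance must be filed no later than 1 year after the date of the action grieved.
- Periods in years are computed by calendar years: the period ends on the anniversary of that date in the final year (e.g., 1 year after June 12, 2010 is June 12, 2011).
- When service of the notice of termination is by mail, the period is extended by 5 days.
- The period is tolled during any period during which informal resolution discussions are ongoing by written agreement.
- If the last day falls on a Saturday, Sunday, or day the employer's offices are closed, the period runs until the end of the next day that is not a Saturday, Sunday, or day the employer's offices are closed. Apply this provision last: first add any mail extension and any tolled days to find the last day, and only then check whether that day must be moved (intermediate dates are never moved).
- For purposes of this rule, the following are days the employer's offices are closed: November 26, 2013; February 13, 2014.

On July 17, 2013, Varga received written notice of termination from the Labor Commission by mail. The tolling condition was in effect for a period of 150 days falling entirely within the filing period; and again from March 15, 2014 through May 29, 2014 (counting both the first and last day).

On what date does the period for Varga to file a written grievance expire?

1 year after July 17, 2013 is July 17, 2014.
Service was by mail, adding 5 days: July 17, 2014 + 5 days = July 22, 2014.
Tolling adds 150 days: July 22, 2014 + 150 days = December 19, 2014.
From March 15, 2014 through May 29, 2014 inclusive is 76 days; tolling adds 76 days: December 19, 2014 + 76 days = March 5, 2015.
March 5, 2015 is a Thursday and not a day the employer's offices are closed, so no extension applies.

March 5, 2015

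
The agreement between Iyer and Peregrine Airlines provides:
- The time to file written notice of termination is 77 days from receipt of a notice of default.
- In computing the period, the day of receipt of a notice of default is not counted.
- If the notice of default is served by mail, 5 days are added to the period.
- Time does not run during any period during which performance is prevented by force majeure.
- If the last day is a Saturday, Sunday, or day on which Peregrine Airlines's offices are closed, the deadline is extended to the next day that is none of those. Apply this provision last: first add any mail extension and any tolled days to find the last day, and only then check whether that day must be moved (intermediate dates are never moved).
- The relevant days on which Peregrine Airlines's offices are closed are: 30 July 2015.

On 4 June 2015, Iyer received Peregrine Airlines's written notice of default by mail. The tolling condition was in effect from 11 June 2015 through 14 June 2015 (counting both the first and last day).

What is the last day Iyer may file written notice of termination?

August 31, 2015

77 days after 4 June 2015 is August 20, 2015.
Service was by mail, adding 5 days: August 20, 2015 + 5 days = August 25, 2015.
From June 11, 2015 through June 14, 2015 inclusive is 4 days; tolling adds 4 days: August 25, 2015 + 4 days = August 29, 2015.
August 29, 2015 is Saturday; August 30, 2015 is Sunday. The next qualifying day is August 31, 2015.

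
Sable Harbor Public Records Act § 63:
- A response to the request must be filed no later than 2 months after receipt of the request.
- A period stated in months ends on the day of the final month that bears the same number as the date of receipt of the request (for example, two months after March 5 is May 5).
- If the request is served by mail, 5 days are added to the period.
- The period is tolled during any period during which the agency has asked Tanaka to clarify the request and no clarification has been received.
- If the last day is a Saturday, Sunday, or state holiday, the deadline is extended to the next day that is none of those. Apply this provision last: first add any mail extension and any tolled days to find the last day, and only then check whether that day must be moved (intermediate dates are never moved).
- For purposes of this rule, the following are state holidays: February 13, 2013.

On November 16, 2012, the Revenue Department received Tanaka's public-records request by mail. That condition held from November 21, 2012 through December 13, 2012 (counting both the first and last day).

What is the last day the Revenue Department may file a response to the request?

2 months after November 16, 2012 is January 16, 2013.
Service was by mail, adding 5 days: January 16, 2013 + 5 days = January 21, 2013.
From November 21, 2012 through December 13, 2012 inclusive is 23 days; tolling adds 23 days: January 21, 2013 + 23 days = February 13, 2013.
February 13, 2013 is a listed holiday. The next qualifying day is February 14, 2013.

February 14, 2013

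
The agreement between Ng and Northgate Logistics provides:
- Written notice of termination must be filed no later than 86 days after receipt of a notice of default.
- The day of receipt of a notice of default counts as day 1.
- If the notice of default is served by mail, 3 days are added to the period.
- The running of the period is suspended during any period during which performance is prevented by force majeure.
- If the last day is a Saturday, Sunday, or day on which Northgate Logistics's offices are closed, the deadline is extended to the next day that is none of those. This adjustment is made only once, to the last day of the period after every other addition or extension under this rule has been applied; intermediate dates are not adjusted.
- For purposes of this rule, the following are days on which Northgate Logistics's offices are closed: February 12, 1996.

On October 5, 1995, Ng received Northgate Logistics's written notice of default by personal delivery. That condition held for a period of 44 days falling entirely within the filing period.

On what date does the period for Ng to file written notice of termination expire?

February 13, 1996

Counting October 5, 1995 as day 1, day 86 is December 29, 1995.
Service was not by mail, so no mail extension applies.
Tolling adds 44 days: December 29, 1995 + 44 days = February 11, 1996.
February 11, 1996 is Sunday; February 12, 1996 is a listed holiday. The next qualifying day is February 13, 1996.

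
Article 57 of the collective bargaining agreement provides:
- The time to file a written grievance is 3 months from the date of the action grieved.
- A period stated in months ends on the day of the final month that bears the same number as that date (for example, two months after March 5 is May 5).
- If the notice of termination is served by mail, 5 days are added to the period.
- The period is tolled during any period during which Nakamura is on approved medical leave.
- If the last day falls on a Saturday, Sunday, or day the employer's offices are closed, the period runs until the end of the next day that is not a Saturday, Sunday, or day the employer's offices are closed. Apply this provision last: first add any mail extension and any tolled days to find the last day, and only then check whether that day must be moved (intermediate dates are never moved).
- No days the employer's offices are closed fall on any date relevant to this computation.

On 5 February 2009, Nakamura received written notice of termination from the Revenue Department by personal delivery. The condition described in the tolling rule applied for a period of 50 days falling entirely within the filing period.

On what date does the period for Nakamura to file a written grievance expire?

June 24, 2009

3 months after 5 February 2009 is May 5, 2009.
Service was not by mail, so no mail extension applies.
Tolling adds 50 days: May 5, 2009 + 50 days = June 24, 2009.
June 24, 2009 is a Wednesday and not a day the employer's offices are closed, so no extension applies.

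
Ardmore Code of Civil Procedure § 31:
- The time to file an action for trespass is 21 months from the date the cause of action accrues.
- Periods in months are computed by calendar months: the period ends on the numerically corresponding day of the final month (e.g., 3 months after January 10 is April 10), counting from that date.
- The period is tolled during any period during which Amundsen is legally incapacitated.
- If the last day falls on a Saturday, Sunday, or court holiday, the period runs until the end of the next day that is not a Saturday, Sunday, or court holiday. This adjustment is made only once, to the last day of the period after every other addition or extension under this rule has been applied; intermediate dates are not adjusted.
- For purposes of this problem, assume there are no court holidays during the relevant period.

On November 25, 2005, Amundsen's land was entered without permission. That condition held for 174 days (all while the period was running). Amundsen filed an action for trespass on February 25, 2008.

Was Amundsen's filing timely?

21 months after November 25, 2005 is August 25, 2007.
Tolling adds 174 days: August 25, 2007 + 174 days = February 15, 2008.
February 15, 2008 is a Friday and not a court holiday, so no extension applies.
The deadline is February 15, 2008; the filing on February 25, 2008 is after that date.

No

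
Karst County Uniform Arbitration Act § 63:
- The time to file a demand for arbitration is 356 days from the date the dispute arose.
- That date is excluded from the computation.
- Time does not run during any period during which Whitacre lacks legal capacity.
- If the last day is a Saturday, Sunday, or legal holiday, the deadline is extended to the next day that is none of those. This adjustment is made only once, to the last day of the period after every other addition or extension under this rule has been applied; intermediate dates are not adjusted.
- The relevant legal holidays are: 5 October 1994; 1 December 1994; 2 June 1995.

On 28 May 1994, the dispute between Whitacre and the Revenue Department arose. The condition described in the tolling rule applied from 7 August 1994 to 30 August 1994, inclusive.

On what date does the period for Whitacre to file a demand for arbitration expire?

June 12, 1995

356 days after 28 May 1994 is May 19, 1995.
From August 7, 1994 through August 30, 1994 inclusive is 24 days; tolling adds 24 days: May 19, 1995 + 24 days = June 12, 1995.
June 12, 1995 is a Monday and not a legal holiday, so no extension applies.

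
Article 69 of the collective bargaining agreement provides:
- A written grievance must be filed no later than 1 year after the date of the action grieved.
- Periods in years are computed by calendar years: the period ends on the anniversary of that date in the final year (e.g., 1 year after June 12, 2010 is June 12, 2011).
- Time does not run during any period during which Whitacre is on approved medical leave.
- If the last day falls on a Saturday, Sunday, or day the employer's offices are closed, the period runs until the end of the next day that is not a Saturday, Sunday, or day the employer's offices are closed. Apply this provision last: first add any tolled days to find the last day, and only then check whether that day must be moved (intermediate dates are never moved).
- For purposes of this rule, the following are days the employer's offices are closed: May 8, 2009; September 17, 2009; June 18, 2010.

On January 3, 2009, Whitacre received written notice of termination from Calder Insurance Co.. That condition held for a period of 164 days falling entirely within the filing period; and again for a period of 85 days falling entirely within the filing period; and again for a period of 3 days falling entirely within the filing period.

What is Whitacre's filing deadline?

1 year after January 3, 2009 is January 3, 2010.
Tolling adds 164 days: January 3, 2010 + 164 days = June 16, 2010.
Tolling adds 85 days: June 16, 2010 + 85 days = September 9, 2010.
Tolling adds 3 days: September 9, 2010 + 3 days = September 12, 2010.
September 12, 2010 is Sunday. The next qualifying day is September 13, 2010.

September 13, 2010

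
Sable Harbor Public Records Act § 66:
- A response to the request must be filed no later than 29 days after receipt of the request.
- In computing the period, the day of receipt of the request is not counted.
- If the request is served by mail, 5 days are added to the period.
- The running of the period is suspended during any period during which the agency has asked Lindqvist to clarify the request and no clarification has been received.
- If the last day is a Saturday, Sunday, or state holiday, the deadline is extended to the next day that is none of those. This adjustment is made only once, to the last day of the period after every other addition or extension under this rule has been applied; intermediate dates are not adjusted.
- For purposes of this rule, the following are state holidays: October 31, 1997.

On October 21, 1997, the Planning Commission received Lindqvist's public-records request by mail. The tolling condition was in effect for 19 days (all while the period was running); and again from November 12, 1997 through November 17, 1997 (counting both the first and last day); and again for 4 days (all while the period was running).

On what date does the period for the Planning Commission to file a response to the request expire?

29 days after October 21, 1997 is November 19, 1997.
Service was by mail, adding 5 days: November 19, 1997 + 5 days = November 24, 1997.
Tolling adds 19 days: November 24, 1997 + 19 days = December 13, 1997.
From November 12, 1997 through November 17, 1997 inclusive is 6 days; tolling adds 6 days: December 13, 1997 + 6 days = December 19, 1997.
Tolling adds 4 days: December 19, 1997 + 4 days = December 23, 1997.
December 23, 1997 is a Tuesday and not a state holiday, so no extension applies.

December 23, 1997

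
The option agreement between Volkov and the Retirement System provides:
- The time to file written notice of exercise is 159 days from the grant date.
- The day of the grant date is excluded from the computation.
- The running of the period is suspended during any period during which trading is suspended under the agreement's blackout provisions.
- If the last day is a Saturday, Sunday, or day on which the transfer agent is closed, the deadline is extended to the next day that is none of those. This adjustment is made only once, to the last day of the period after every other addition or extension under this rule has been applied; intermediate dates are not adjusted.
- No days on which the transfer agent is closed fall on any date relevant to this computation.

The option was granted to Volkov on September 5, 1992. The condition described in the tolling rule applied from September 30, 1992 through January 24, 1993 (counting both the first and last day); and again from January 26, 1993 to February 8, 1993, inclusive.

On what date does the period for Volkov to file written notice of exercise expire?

June 22, 1993

159 days after September 5, 1992 is February 11, 1993.
From September 30, 1992 through January 24, 1993 inclusive is 117 days; tolling adds 117 days: February 11, 1993 + 117 days = June 8, 1993.
From January 26, 1993 through February 8, 1993 inclusive is 14 days; tolling adds 14 days: June 8, 1993 + 14 days = June 22, 1993.
June 22, 1993 is a Tuesday and not a day on which the transfer agent is closed, so no extension applies.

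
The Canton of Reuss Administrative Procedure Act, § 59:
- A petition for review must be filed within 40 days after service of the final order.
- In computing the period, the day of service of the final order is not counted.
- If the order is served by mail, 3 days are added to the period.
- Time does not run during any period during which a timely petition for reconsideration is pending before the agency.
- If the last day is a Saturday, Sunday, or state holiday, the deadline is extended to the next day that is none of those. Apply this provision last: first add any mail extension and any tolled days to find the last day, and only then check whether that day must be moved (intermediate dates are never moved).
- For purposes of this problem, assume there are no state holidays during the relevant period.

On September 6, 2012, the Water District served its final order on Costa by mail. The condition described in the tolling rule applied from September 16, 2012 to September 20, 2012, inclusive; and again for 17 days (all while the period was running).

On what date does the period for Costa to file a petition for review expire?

40 days after September 6, 2012 is October 16, 2012.
Service was by mail, adding 3 days: October 16, 2012 + 3 days = October 19, 2012.
From September 16, 2012 through September 20, 2012 inclusive is 5 days; tolling adds 5 days: October 19, 2012 + 5 days = October 24, 2012.
Tolling adds 17 days: October 24, 2012 + 17 days = November 10, 2012.
November 10, 2012 is Saturday; November 11, 2012 is Sunday. The next qualifying day is November 12, 2012.

November 12, 2012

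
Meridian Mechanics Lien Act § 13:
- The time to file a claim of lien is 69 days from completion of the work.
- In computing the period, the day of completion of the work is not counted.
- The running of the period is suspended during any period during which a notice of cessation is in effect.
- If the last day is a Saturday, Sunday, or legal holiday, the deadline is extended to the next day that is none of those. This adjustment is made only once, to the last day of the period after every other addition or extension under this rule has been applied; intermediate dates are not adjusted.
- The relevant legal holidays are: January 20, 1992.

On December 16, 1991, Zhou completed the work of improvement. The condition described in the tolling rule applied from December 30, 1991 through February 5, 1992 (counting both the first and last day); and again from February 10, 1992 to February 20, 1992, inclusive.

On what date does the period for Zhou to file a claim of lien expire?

69 days after December 16, 1991 is February 23, 1992.
From December 30, 1991 through February 5, 1992 inclusive is 38 days; tolling adds 38 days: February 23, 1992 + 38 days = April 1, 1992.
From February 10, 1992 through February 20, 1992 inclusive is 11 days; tolling adds 11 days: April 1, 1992 + 11 days = April 12, 1992.
April 12, 1992 is Sunday. The next qualifying day is April 13, 1992.

April 13, 1992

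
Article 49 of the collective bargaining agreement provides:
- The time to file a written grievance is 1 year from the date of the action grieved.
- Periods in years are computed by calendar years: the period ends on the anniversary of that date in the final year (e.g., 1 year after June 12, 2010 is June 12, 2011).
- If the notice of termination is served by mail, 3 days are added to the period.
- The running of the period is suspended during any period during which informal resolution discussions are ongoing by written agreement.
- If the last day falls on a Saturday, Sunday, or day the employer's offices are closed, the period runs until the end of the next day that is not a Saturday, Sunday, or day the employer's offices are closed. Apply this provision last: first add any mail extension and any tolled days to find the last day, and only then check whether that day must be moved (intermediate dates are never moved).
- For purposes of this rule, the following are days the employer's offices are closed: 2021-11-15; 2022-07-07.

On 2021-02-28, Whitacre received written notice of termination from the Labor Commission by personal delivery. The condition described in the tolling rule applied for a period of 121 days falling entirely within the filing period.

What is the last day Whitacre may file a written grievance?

June 29, 2022

1 year after 2021-02-28 is February 28, 2022.
Service was not by mail, so no mail extension applies.
Tolling adds 121 days: February 28, 2022 + 121 days = June 29, 2022.
June 29, 2022 is a Wednesday and not a day the employer's offices are closed, so no extension applies.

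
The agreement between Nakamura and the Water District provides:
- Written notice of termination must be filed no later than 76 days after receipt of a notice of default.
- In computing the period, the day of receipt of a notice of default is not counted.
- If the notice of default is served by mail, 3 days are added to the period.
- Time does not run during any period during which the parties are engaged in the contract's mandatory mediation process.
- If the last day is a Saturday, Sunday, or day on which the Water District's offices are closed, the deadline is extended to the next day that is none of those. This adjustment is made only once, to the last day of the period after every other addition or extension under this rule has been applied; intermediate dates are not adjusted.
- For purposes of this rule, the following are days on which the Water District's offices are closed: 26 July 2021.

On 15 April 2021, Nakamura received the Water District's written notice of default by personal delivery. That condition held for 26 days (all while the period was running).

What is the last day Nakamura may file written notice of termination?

July 27, 2021

76 days after 15 April 2021 is June 30, 2021.
Service was not by mail, so no mail extension applies.
Tolling adds 26 days: June 30, 2021 + 26 days = July 26, 2021.
July 26, 2021 is a listed holiday. The next qualifying day is July 27, 2021.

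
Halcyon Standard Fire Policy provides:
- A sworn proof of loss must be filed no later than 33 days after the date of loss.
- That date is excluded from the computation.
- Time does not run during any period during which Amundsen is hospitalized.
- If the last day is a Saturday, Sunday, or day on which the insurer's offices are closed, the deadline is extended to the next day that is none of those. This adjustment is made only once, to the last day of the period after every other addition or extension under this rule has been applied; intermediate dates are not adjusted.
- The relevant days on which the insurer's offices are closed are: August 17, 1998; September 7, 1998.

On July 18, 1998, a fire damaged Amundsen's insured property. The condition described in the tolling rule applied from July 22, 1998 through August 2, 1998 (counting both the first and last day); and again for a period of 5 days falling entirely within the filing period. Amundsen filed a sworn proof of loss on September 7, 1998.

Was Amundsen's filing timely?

Yes

33 days after July 18, 1998 is August 20, 1998.
From July 22, 1998 through August 2, 1998 inclusive is 12 days; tolling adds 12 days: August 20, 1998 + 12 days = September 1, 1998.
Tolling adds 5 days: September 1, 1998 + 5 days = September 6, 1998.
September 6, 1998 is Sunday; September 7, 1998 is a listed holiday. The next qualifying day is September 8, 1998.
The deadline is September 8, 1998; the filing on September 7, 1998 is on or before that date.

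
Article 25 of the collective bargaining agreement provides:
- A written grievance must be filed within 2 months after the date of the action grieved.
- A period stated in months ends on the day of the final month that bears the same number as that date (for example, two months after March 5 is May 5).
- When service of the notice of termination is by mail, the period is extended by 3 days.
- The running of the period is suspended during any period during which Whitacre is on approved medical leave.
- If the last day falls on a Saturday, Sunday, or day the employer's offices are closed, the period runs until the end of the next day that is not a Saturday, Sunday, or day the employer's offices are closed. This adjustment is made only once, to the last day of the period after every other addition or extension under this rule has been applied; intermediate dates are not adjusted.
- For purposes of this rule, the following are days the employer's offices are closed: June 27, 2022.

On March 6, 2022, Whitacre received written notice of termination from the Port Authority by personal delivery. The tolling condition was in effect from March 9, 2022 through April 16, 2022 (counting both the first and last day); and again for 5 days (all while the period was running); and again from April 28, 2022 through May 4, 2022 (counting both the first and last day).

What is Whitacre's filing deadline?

June 28, 2022

2 months after March 6, 2022 is May 6, 2022.
Service was not by mail, so no mail extension applies.
From March 9, 2022 through April 16, 2022 inclusive is 39 days; tolling adds 39 days: May 6, 2022 + 39 days = June 14, 2022.
Tolling adds 5 days: June 14, 2022 + 5 days = June 19, 2022.
From April 28, 2022 through May 4, 2022 inclusive is 7 days; tolling adds 7 days: June 19, 2022 + 7 days = June 26, 2022.
June 26, 2022 is Sunday; June 27, 2022 is a listed holiday. The next qualifying day is June 28, 2022.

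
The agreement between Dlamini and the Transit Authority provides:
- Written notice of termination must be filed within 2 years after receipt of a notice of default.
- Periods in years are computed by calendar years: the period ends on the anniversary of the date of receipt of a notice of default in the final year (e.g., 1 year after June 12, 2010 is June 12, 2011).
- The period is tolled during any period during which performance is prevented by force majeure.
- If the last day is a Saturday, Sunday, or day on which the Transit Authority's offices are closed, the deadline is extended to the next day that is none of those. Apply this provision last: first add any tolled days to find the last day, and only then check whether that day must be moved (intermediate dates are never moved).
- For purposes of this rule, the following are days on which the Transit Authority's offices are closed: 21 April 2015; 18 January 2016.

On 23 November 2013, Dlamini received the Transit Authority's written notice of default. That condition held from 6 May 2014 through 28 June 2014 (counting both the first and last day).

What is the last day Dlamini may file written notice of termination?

2 years after 23 November 2013 is November 23, 2015.
From May 6, 2014 through June 28, 2014 inclusive is 54 days; tolling adds 54 days: November 23, 2015 + 54 days = January 16, 2016.
January 16, 2016 is Saturday; January 17, 2016 is Sunday; January 18, 2016 is a listed holiday. The next qualifying day is January 19, 2016.

January 19, 2016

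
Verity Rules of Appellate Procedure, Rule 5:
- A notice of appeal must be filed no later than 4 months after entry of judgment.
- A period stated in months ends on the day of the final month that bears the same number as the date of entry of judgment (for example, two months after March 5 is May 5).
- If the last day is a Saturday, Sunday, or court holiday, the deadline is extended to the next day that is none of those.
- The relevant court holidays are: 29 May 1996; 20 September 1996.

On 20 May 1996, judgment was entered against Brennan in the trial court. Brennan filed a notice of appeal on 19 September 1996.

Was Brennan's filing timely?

Yes

4 months after 20 May 1996 is September 20, 1996.
September 20, 1996 is a listed holiday; September 21, 1996 is Saturday; September 22, 1996 is Sunday. The next qualifying day is September 23, 1996.
The deadline is September 23, 1996; the filing on September 19, 1996 is on or before that date.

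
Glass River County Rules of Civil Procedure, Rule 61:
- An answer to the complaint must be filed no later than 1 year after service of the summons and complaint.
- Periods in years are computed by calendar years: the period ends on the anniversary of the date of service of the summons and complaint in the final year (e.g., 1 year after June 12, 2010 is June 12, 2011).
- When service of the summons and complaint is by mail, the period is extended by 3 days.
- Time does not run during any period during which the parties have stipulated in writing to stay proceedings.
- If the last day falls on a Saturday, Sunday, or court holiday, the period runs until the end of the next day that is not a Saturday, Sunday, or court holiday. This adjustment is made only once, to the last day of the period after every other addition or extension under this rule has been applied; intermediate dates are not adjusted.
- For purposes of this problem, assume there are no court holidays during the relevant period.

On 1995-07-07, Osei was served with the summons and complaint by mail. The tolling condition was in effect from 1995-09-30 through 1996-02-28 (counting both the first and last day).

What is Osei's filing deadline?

December 9, 1996

1 year after 1995-07-07 is July 7, 1996.
Service was by mail, adding 3 days: July 7, 1996 + 3 days = July 10, 1996.
From September 30, 1995 through February 28, 1996 inclusive is 152 days; tolling adds 152 days: July 10, 1996 + 152 days = December 9, 1996.
December 9, 1996 is a Monday and not a court holiday, so no extension applies.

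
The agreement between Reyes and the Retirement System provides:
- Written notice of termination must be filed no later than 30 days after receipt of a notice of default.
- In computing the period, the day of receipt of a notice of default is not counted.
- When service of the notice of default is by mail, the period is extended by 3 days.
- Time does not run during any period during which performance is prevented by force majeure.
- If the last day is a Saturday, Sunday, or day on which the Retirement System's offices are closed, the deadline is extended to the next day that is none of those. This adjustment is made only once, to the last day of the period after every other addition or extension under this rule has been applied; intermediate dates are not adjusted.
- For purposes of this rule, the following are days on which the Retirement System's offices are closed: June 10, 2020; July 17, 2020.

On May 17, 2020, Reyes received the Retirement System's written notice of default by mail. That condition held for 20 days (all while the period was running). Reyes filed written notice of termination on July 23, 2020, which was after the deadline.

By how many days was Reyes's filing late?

14 days

30 days after May 17, 2020 is June 16, 2020.
Service was by mail, adding 3 days: June 16, 2020 + 3 days = June 19, 2020.
Tolling adds 20 days: June 19, 2020 + 20 days = July 9, 2020.
July 9, 2020 is a Thursday and not a day on which the Retirement System's offices are closed, so no extension applies.
The deadline is July 9, 2020; from July 9, 2020 to July 23, 2020 is 14 days.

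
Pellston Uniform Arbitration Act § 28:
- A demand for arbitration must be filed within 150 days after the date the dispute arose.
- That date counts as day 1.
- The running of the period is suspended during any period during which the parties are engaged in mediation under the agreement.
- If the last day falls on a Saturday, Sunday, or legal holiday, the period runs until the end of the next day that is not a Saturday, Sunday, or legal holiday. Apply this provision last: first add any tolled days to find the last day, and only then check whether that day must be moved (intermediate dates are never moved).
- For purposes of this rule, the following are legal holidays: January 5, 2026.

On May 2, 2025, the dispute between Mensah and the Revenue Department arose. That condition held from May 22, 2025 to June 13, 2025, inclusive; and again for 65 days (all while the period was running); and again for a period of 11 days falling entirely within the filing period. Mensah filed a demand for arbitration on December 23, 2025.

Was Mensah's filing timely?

Counting May 2, 2025 as day 1, day 150 is September 28, 2025.
From May 22, 2025 through June 13, 2025 inclusive is 23 days; tolling adds 23 days: September 28, 2025 + 23 days = October 21, 2025.
Tolling adds 65 days: October 21, 2025 + 65 days = December 25, 2025.
Tolling adds 11 days: December 25, 2025 + 11 days = January 5, 2026.
January 5, 2026 is a listed holiday. The next qualifying day is January 6, 2026.
The deadline is January 6, 2026; the filing on December 23, 2025 is on or before that date.

Yes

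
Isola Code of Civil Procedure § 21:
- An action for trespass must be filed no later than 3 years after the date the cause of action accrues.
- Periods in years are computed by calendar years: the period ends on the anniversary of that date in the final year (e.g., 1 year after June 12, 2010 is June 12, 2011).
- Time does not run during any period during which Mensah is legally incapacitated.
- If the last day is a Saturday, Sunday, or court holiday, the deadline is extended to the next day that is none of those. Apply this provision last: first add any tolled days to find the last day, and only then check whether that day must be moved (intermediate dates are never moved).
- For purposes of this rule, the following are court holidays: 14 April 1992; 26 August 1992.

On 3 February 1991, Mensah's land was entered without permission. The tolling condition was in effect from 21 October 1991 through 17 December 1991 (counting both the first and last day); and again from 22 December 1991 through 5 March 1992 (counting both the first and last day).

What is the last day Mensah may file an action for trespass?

June 16, 1994

3 years after 3 February 1991 is February 3, 1994.
From October 21, 1991 through December 17, 1991 inclusive is 58 days; tolling adds 58 days: February 3, 1994 + 58 days = April 2, 1994.
From December 22, 1991 through March 5, 1992 inclusive is 75 days; tolling adds 75 days: April 2, 1994 + 75 days = June 16, 1994.
June 16, 1994 is a Thursday and not a court holiday, so no extension applies.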